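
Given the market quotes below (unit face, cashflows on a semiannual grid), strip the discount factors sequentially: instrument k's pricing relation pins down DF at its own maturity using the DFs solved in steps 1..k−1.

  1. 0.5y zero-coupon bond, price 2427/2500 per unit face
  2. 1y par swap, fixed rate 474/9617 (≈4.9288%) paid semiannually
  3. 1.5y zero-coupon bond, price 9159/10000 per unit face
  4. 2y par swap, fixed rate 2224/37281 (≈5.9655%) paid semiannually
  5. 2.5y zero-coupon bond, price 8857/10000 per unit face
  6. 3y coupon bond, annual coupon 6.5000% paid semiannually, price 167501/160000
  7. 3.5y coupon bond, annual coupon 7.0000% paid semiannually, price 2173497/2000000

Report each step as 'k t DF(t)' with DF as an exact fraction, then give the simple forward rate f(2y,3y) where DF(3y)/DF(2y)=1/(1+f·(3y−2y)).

step 1 [0.5y] zero: DF = P = 2427/2500 ≈ 0.970800
step 2 [1y] swap r/2=237/9617: DF=(1 − 237/9617·(0.970800))/(1+237/9617) = 4763/5000 ≈ 0.952600
step 3 [1.5y] zero: DF = P = 9159/10000 ≈ 0.915900
step 4 [2y] swap r/2=1112/37281: DF=(1 − 1112/37281·(0.970800+0.952600+0.915900))/(1+1112/37281) = 1111/1250 ≈ 0.888800
step 5 [2.5y] zero: DF = P = 8857/10000 ≈ 0.885700
step 6 [3y] bond c/2=13/400: DF=(167501/160000 − 13/400·(0.970800+0.952600+0.915900+0.888800+0.885700))/(1+13/400) = 8687/10000 ≈ 0.868700
step 7 [3.5y] bond c/2=7/200: DF=(2173497/2000000 − 7/200·(0.970800+0.952600+0.915900+0.888800+0.885700+0.868700))/(1+7/200) = 4323/5000 ≈ 0.864600

1 1/2 2427/2500
2 1 4763/5000
3 3/2 9159/10000
4 2 1111/1250
5 5/2 8857/10000
6 3 8687/10000
7 7/2 4323/5000
f(2y,3y) = ((1111/1250)/(8687/10000) − 1)/(1) = 201/8687 ≈ 2.3138%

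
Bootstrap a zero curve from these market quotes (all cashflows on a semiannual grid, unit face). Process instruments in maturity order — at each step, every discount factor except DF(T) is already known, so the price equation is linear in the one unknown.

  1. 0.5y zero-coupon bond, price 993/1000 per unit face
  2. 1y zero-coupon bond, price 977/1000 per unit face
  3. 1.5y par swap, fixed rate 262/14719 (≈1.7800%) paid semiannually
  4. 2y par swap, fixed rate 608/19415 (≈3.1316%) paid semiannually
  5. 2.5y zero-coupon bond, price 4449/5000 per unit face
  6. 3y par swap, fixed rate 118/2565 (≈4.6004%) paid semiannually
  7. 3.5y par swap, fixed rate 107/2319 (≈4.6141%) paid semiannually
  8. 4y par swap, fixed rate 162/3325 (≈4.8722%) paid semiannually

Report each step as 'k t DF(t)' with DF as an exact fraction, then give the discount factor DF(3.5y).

1 1/2 993/1000
2 1 977/1000
3 3/2 4869/5000
4 2 587/625
5 5/2 4449/5000
6 3 4351/5000
7 7/2 4251/5000
8 4 4109/5000
DF(3.5y) = 4251/5000 ≈ 0.850200

step 1 [0.5y] zero: DF = P = 993/1000 ≈ 0.993000
step 2 [1y] zero: DF = P = 977/1000 ≈ 0.977000
step 3 [1.5y] swap r/2=131/14719: DF=(1 − 131/14719·(0.993000+0.977000))/(1+131/14719) = 4869/5000 ≈ 0.973800
step 4 [2y] swap r/2=304/19415: DF=(1 − 304/19415·(0.993000+0.977000+0.973800))/(1+304/19415) = 587/625 ≈ 0.939200
step 5 [2.5y] zero: DF = P = 4449/5000 ≈ 0.889800
step 6 [3y] swap r/2=59/2565: DF=(1 − 59/2565·(0.993000+0.977000+0.973800+0.939200+0.889800))/(1+59/2565) = 4351/5000 ≈ 0.870200
step 7 [3.5y] swap r/2=107/4638: DF=(1 − 107/4638·(0.993000+0.977000+0.973800+0.939200+0.889800+0.870200))/(1+107/4638) = 4251/5000 ≈ 0.850200
step 8 [4y] swap r/2=81/3325: DF=(1 − 81/3325·(0.993000+0.977000+0.973800+0.939200+0.889800+0.870200+0.850200))/(1+81/3325) = 4109/5000 ≈ 0.821800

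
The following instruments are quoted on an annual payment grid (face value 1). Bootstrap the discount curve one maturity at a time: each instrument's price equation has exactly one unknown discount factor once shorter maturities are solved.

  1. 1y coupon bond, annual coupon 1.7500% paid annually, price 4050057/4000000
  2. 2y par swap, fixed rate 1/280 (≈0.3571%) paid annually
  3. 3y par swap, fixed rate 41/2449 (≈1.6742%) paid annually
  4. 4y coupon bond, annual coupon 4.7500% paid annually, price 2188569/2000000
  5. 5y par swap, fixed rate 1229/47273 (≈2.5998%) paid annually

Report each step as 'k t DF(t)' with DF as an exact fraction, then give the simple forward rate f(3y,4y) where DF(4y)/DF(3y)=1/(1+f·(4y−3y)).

1 1 9951/10000
2 2 9929/10000
3 3 2377/2500
4 4 4557/5000
5 5 8771/10000
f(3y,4y) = ((2377/2500)/(4557/5000) − 1)/(1) = 197/4557 ≈ 4.3230%

step 1 [1y] bond c/1=7/400: DF=(4050057/4000000 − 7/400·(0))/(1+7/400) = 9951/10000 ≈ 0.995100
step 2 [2y] swap r/1=1/280: DF=(1 − 1/280·(0.995100))/(1+1/280) = 9929/10000 ≈ 0.992900
step 3 [3y] swap r/1=41/2449: DF=(1 − 41/2449·(0.995100+0.992900))/(1+41/2449) = 2377/2500 ≈ 0.950800
step 4 [4y] bond c/1=19/400: DF=(2188569/2000000 − 19/400·(0.995100+0.992900+0.950800))/(1+19/400) = 4557/5000 ≈ 0.911400
step 5 [5y] swap r/1=1229/47273: DF=(1 − 1229/47273·(0.995100+0.992900+0.950800+0.911400))/(1+1229/47273) = 8771/10000 ≈ 0.877100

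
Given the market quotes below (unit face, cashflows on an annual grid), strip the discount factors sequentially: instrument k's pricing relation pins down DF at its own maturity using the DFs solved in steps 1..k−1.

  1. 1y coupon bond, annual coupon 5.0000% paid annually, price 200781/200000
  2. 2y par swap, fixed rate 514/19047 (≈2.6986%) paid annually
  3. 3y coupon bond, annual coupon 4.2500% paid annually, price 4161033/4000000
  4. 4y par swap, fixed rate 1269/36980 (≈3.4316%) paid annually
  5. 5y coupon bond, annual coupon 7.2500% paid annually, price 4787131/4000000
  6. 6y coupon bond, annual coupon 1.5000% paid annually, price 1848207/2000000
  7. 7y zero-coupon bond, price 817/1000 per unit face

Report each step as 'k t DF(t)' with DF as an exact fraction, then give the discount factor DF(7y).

step 1 [1y] bond c/1=1/20: DF=(200781/200000 − 1/20·(0))/(1+1/20) = 9561/10000 ≈ 0.956100
step 2 [2y] swap r/1=514/19047: DF=(1 − 514/19047·(0.956100))/(1+514/19047) = 4743/5000 ≈ 0.948600
step 3 [3y] bond c/1=17/400: DF=(4161033/4000000 − 17/400·(0.956100+0.948600))/(1+17/400) = 4601/5000 ≈ 0.920200
step 4 [4y] swap r/1=1269/36980: DF=(1 − 1269/36980·(0.956100+0.948600+0.920200))/(1+1269/36980) = 8731/10000 ≈ 0.873100
step 5 [5y] bond c/1=29/400: DF=(4787131/4000000 − 29/400·(0.956100+0.948600+0.920200+0.873100))/(1+29/400) = 8659/10000 ≈ 0.865900
step 6 [6y] bond c/1=3/200: DF=(1848207/2000000 − 3/200·(0.956100+0.948600+0.920200+0.873100+0.865900))/(1+3/200) = 843/1000 ≈ 0.843000
step 7 [7y] zero: DF = P = 817/1000 ≈ 0.817000

1 1 9561/10000
2 2 4743/5000
3 3 4601/5000
4 4 8731/10000
5 5 8659/10000
6 6 843/1000
7 7 817/1000
DF(7y) = 817/1000 ≈ 0.817000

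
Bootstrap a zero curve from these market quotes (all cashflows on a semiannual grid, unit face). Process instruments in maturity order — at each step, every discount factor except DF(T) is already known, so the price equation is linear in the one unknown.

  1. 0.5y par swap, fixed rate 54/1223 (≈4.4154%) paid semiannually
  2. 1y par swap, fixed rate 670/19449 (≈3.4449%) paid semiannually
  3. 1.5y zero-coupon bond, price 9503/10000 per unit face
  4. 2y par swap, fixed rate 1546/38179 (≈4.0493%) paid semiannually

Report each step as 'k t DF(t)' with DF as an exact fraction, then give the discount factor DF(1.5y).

step 1 [0.5y] swap r/2=27/1223: DF=(1 − 27/1223·(0))/(1+27/1223) = 1223/1250 ≈ 0.978400
step 2 [1y] swap r/2=335/19449: DF=(1 − 335/19449·(0.978400))/(1+335/19449) = 1933/2000 ≈ 0.966500
step 3 [1.5y] zero: DF = P = 9503/10000 ≈ 0.950300
step 4 [2y] swap r/2=773/38179: DF=(1 − 773/38179·(0.978400+0.966500+0.950300))/(1+773/38179) = 9227/10000 ≈ 0.922700

1 1/2 1223/1250
2 1 1933/2000
3 3/2 9503/10000
4 2 9227/10000
DF(1.5y) = 9503/10000 ≈ 0.950300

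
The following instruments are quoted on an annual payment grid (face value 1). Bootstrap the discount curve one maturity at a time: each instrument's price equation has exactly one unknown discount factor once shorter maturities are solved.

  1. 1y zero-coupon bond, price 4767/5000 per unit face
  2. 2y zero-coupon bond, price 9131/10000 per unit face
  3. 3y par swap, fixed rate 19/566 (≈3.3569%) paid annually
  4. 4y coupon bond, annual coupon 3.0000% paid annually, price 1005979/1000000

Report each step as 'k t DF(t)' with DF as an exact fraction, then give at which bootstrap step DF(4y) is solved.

1 1 4767/5000
2 2 9131/10000
3 3 9069/10000
4 4 8959/10000
DF(4y) is solved at step 4

step 1 [1y] zero: DF = P = 4767/5000 ≈ 0.953400
step 2 [2y] zero: DF = P = 9131/10000 ≈ 0.913100
step 3 [3y] swap r/1=19/566: DF=(1 − 19/566·(0.953400+0.913100))/(1+19/566) = 9069/10000 ≈ 0.906900
step 4 [4y] bond c/1=3/100: DF=(1005979/1000000 − 3/100·(0.953400+0.913100+0.906900))/(1+3/100) = 8959/10000 ≈ 0.895900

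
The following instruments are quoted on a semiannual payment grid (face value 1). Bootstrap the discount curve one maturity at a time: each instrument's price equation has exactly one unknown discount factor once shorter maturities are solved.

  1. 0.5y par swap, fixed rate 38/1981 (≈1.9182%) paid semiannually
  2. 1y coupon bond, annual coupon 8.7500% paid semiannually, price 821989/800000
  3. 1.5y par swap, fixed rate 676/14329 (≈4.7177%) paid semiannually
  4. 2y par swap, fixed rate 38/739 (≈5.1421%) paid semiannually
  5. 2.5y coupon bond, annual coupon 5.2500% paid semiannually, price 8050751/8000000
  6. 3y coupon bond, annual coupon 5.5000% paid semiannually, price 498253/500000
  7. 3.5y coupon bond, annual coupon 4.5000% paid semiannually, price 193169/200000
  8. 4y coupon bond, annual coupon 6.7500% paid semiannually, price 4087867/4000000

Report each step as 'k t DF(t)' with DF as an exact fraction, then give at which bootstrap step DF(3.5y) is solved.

1 1/2 1981/2000
2 1 9429/10000
3 3/2 2331/2500
4 2 9031/10000
5 5/2 4421/5000
6 3 8453/10000
7 7/2 2059/2500
8 4 3911/5000
DF(3.5y) is solved at step 7

step 1 [0.5y] swap r/2=19/1981: DF=(1 − 19/1981·(0))/(1+19/1981) = 1981/2000 ≈ 0.990500
step 2 [1y] bond c/2=7/160: DF=(821989/800000 − 7/160·(0.990500))/(1+7/160) = 9429/10000 ≈ 0.942900
step 3 [1.5y] swap r/2=338/14329: DF=(1 − 338/14329·(0.990500+0.942900))/(1+338/14329) = 2331/2500 ≈ 0.932400
step 4 [2y] swap r/2=19/739: DF=(1 − 19/739·(0.990500+0.942900+0.932400))/(1+19/739) = 9031/10000 ≈ 0.903100
step 5 [2.5y] bond c/2=21/800: DF=(8050751/8000000 − 21/800·(0.990500+0.942900+0.932400+0.903100))/(1+21/800) = 4421/5000 ≈ 0.884200
step 6 [3y] bond c/2=11/400: DF=(498253/500000 − 11/400·(0.990500+0.942900+0.932400+0.903100+0.884200))/(1+11/400) = 8453/10000 ≈ 0.845300
step 7 [3.5y] bond c/2=9/400: DF=(193169/200000 − 9/400·(0.990500+0.942900+0.932400+0.903100+0.884200+0.845300))/(1+9/400) = 2059/2500 ≈ 0.823600
step 8 [4y] bond c/2=27/800: DF=(4087867/4000000 − 27/800·(0.990500+0.942900+0.932400+0.903100+0.884200+0.845300+0.823600))/(1+27/800) = 3911/5000 ≈ 0.782200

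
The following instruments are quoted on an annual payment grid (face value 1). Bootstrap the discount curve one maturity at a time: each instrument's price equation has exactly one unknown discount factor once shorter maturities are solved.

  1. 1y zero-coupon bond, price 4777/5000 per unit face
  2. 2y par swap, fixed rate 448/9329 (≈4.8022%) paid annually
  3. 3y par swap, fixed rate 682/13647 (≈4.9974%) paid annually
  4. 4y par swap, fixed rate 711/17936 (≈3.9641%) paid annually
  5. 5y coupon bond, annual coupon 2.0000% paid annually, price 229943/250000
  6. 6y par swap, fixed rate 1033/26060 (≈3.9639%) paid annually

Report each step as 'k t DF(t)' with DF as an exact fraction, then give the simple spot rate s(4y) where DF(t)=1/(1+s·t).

1 1 4777/5000
2 2 569/625
3 3 2159/2500
4 4 4289/5000
5 5 4157/5000
6 6 3967/5000
s(4y) = (1/(4289/5000) − 1)/(4) = 711/17156 ≈ 4.1443%

step 1 [1y] zero: DF = P = 4777/5000 ≈ 0.955400
step 2 [2y] swap r/1=448/9329: DF=(1 − 448/9329·(0.955400))/(1+448/9329) = 569/625 ≈ 0.910400
step 3 [3y] swap r/1=682/13647: DF=(1 − 682/13647·(0.955400+0.910400))/(1+682/13647) = 2159/2500 ≈ 0.863600
step 4 [4y] swap r/1=711/17936: DF=(1 − 711/17936·(0.955400+0.910400+0.863600))/(1+711/17936) = 4289/5000 ≈ 0.857800
step 5 [5y] bond c/1=1/50: DF=(229943/250000 − 1/50·(0.955400+0.910400+0.863600+0.857800))/(1+1/50) = 4157/5000 ≈ 0.831400
step 6 [6y] swap r/1=1033/26060: DF=(1 − 1033/26060·(0.955400+0.910400+0.863600+0.857800+0.831400))/(1+1033/26060) = 3967/5000 ≈ 0.793400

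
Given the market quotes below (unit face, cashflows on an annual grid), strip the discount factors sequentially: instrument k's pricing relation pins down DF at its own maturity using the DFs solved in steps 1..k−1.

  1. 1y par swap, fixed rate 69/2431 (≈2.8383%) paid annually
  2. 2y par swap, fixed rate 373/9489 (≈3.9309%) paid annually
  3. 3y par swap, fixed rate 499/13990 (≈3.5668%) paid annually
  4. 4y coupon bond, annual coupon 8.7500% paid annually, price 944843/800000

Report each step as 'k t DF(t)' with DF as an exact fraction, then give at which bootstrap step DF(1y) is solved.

1 1 2431/2500
2 2 4627/5000
3 3 4501/5000
4 4 8609/10000
DF(1y) is solved at step 1

step 1 [1y] swap r/1=69/2431: DF=(1 − 69/2431·(0))/(1+69/2431) = 2431/2500 ≈ 0.972400
step 2 [2y] swap r/1=373/9489: DF=(1 − 373/9489·(0.972400))/(1+373/9489) = 4627/5000 ≈ 0.925400
step 3 [3y] swap r/1=499/13990: DF=(1 − 499/13990·(0.972400+0.925400))/(1+499/13990) = 4501/5000 ≈ 0.900200
step 4 [4y] bond c/1=7/80: DF=(944843/800000 − 7/80·(0.972400+0.925400+0.900200))/(1+7/80) = 8609/10000 ≈ 0.860900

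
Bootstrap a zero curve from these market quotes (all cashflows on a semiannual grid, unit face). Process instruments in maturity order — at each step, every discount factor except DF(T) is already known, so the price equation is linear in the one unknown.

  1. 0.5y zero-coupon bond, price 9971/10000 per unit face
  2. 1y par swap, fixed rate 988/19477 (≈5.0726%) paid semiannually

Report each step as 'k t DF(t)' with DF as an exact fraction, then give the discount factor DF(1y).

1 1/2 9971/10000
2 1 4753/5000
DF(1y) = 4753/5000 ≈ 0.950600

step 1 [0.5y] zero: DF = P = 9971/10000 ≈ 0.997100
step 2 [1y] swap r/2=494/19477: DF=(1 − 494/19477·(0.997100))/(1+494/19477) = 4753/5000 ≈ 0.950600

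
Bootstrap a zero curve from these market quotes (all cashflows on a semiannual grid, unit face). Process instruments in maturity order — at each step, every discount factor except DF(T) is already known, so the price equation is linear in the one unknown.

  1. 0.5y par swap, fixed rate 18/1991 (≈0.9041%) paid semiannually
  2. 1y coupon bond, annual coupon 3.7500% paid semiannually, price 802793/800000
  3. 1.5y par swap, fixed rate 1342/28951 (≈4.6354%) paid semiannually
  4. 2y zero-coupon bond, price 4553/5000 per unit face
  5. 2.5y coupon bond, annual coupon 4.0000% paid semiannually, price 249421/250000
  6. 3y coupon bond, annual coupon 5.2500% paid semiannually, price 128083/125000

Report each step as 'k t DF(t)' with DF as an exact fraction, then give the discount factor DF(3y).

1 1/2 1991/2000
2 1 9667/10000
3 3/2 9329/10000
4 2 4553/5000
5 5/2 1807/2000
6 3 439/500
DF(3y) = 439/500 ≈ 0.878000

step 1 [0.5y] swap r/2=9/1991: DF=(1 − 9/1991·(0))/(1+9/1991) = 1991/2000 ≈ 0.995500
step 2 [1y] bond c/2=3/160: DF=(802793/800000 − 3/160·(0.995500))/(1+3/160) = 9667/10000 ≈ 0.966700
step 3 [1.5y] swap r/2=671/28951: DF=(1 − 671/28951·(0.995500+0.966700))/(1+671/28951) = 9329/10000 ≈ 0.932900
step 4 [2y] zero: DF = P = 4553/5000 ≈ 0.910600
step 5 [2.5y] bond c/2=1/50: DF=(249421/250000 − 1/50·(0.995500+0.966700+0.932900+0.910600))/(1+1/50) = 1807/2000 ≈ 0.903500
step 6 [3y] bond c/2=21/800: DF=(128083/125000 − 21/800·(0.995500+0.966700+0.932900+0.910600+0.903500))/(1+21/800) = 439/500 ≈ 0.878000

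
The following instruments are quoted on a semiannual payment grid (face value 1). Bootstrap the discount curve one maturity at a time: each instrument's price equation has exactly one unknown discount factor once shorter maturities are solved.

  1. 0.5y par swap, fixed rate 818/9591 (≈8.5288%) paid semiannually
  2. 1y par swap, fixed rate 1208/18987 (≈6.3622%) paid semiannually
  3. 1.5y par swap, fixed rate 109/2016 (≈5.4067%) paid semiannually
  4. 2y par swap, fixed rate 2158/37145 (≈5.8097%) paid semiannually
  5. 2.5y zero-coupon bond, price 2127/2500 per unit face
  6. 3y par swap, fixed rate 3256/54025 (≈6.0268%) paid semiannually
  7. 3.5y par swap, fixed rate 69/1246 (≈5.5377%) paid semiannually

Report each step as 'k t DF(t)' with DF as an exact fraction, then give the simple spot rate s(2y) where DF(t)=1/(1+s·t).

1 1/2 9591/10000
2 1 2349/2500
3 3/2 9237/10000
4 2 8921/10000
5 5/2 2127/2500
6 3 2093/2500
7 7/2 331/400
s(2y) = (1/(8921/10000) − 1)/(2) = 1079/17842 ≈ 6.0475%

step 1 [0.5y] swap r/2=409/9591: DF=(1 − 409/9591·(0))/(1+409/9591) = 9591/10000 ≈ 0.959100
step 2 [1y] swap r/2=604/18987: DF=(1 − 604/18987·(0.959100))/(1+604/18987) = 2349/2500 ≈ 0.939600
step 3 [1.5y] swap r/2=109/4032: DF=(1 − 109/4032·(0.959100+0.939600))/(1+109/4032) = 9237/10000 ≈ 0.923700
step 4 [2y] swap r/2=1079/37145: DF=(1 − 1079/37145·(0.959100+0.939600+0.923700))/(1+1079/37145) = 8921/10000 ≈ 0.892100
step 5 [2.5y] zero: DF = P = 2127/2500 ≈ 0.850800
step 6 [3y] swap r/2=1628/54025: DF=(1 − 1628/54025·(0.959100+0.939600+0.923700+0.892100+0.850800))/(1+1628/54025) = 2093/2500 ≈ 0.837200
step 7 [3.5y] swap r/2=69/2492: DF=(1 − 69/2492·(0.959100+0.939600+0.923700+0.892100+0.850800+0.837200))/(1+69/2492) = 331/400 ≈ 0.827500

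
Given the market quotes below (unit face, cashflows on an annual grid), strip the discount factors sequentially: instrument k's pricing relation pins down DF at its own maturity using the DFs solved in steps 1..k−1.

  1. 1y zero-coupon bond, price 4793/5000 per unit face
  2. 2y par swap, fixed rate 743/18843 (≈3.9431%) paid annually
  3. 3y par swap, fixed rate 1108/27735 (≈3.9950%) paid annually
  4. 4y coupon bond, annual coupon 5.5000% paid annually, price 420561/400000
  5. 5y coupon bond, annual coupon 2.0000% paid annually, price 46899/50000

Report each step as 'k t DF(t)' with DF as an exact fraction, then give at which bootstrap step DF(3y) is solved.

1 1 4793/5000
2 2 9257/10000
3 3 2223/2500
4 4 213/250
5 5 1697/2000
DF(3y) is solved at step 3

step 1 [1y] zero: DF = P = 4793/5000 ≈ 0.958600
step 2 [2y] swap r/1=743/18843: DF=(1 − 743/18843·(0.958600))/(1+743/18843) = 9257/10000 ≈ 0.925700
step 3 [3y] swap r/1=1108/27735: DF=(1 − 1108/27735·(0.958600+0.925700))/(1+1108/27735) = 2223/2500 ≈ 0.889200
step 4 [4y] bond c/1=11/200: DF=(420561/400000 − 11/200·(0.958600+0.925700+0.889200))/(1+11/200) = 213/250 ≈ 0.852000
step 5 [5y] bond c/1=1/50: DF=(46899/50000 − 1/50·(0.958600+0.925700+0.889200+0.852000))/(1+1/50) = 1697/2000 ≈ 0.848500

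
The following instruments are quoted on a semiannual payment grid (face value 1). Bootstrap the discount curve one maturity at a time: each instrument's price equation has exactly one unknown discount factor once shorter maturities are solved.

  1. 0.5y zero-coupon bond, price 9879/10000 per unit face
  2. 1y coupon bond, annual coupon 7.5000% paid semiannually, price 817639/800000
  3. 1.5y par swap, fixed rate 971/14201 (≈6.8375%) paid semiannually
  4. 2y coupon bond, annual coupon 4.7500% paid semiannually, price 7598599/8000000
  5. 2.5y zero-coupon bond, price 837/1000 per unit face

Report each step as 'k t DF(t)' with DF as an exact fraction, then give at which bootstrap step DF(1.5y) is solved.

1 1/2 9879/10000
2 1 4747/5000
3 3/2 9029/10000
4 2 8619/10000
5 5/2 837/1000
DF(1.5y) is solved at step 3

step 1 [0.5y] zero: DF = P = 9879/10000 ≈ 0.987900
step 2 [1y] bond c/2=3/80: DF=(817639/800000 − 3/80·(0.987900))/(1+3/80) = 4747/5000 ≈ 0.949400
step 3 [1.5y] swap r/2=971/28402: DF=(1 − 971/28402·(0.987900+0.949400))/(1+971/28402) = 9029/10000 ≈ 0.902900
step 4 [2y] bond c/2=19/800: DF=(7598599/8000000 − 19/800·(0.987900+0.949400+0.902900))/(1+19/800) = 8619/10000 ≈ 0.861900
step 5 [2.5y] zero: DF = P = 837/1000 ≈ 0.837000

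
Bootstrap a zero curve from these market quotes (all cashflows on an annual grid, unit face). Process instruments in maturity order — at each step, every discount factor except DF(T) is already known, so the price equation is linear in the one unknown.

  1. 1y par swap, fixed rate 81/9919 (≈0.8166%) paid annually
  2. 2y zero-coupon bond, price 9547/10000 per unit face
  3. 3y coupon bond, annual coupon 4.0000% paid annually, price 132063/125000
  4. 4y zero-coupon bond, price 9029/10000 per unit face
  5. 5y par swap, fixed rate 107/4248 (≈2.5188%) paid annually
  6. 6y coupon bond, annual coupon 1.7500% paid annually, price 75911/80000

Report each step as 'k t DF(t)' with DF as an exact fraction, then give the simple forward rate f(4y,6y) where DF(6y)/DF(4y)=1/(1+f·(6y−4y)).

1 1 9919/10000
2 2 9547/10000
3 3 941/1000
4 4 9029/10000
5 5 8823/10000
6 6 4261/5000
f(4y,6y) = ((9029/10000)/(4261/5000) − 1)/(2) = 507/17044 ≈ 2.9747%

step 1 [1y] swap r/1=81/9919: DF=(1 − 81/9919·(0))/(1+81/9919) = 9919/10000 ≈ 0.991900
step 2 [2y] zero: DF = P = 9547/10000 ≈ 0.954700
step 3 [3y] bond c/1=1/25: DF=(132063/125000 − 1/25·(0.991900+0.954700))/(1+1/25) = 941/1000 ≈ 0.941000
step 4 [4y] zero: DF = P = 9029/10000 ≈ 0.902900
step 5 [5y] swap r/1=107/4248: DF=(1 − 107/4248·(0.991900+0.954700+0.941000+0.902900))/(1+107/4248) = 8823/10000 ≈ 0.882300
step 6 [6y] bond c/1=7/400: DF=(75911/80000 − 7/400·(0.991900+0.954700+0.941000+0.902900+0.882300))/(1+7/400) = 4261/5000 ≈ 0.852200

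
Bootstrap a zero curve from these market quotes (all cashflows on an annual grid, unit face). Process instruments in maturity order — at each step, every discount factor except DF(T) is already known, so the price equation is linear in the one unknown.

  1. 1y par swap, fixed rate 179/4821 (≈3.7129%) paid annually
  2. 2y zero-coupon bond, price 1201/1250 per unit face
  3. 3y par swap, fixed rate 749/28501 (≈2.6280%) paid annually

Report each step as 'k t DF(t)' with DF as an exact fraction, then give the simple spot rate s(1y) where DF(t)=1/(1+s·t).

1 1 4821/5000
2 2 1201/1250
3 3 9251/10000
s(1y) = (1/(4821/5000) − 1)/(1) = 179/4821 ≈ 3.7129%

step 1 [1y] swap r/1=179/4821: DF=(1 − 179/4821·(0))/(1+179/4821) = 4821/5000 ≈ 0.964200
step 2 [2y] zero: DF = P = 1201/1250 ≈ 0.960800
step 3 [3y] swap r/1=749/28501: DF=(1 − 749/28501·(0.964200+0.960800))/(1+749/28501) = 9251/10000 ≈ 0.925100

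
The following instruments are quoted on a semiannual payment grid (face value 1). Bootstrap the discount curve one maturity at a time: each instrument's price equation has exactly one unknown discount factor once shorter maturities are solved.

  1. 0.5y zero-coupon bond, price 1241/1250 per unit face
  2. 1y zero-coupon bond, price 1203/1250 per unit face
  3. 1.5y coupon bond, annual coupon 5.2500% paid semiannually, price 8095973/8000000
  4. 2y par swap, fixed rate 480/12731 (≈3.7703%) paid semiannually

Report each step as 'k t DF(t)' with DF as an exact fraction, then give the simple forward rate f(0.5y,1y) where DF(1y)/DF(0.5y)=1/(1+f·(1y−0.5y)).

1 1/2 1241/1250
2 1 1203/1250
3 3/2 9361/10000
4 2 116/125
f(0.5y,1y) = ((1241/1250)/(1203/1250) − 1)/(1/2) = 76/1203 ≈ 6.3175%

step 1 [0.5y] zero: DF = P = 1241/1250 ≈ 0.992800
step 2 [1y] zero: DF = P = 1203/1250 ≈ 0.962400
step 3 [1.5y] bond c/2=21/800: DF=(8095973/8000000 − 21/800·(0.992800+0.962400))/(1+21/800) = 9361/10000 ≈ 0.936100
step 4 [2y] swap r/2=240/12731: DF=(1 − 240/12731·(0.992800+0.962400+0.936100))/(1+240/12731) = 116/125 ≈ 0.928000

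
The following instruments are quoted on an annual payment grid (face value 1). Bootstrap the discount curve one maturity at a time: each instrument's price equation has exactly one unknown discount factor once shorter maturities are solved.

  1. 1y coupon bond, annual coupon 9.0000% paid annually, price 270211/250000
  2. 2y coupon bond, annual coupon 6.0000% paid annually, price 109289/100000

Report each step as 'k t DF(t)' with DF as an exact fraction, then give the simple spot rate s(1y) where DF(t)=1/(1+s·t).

1 1 2479/2500
2 2 9749/10000
s(1y) = (1/(2479/2500) − 1)/(1) = 21/2479 ≈ 0.8471%

step 1 [1y] bond c/1=9/100: DF=(270211/250000 − 9/100·(0))/(1+9/100) = 2479/2500 ≈ 0.991600
step 2 [2y] bond c/1=3/50: DF=(109289/100000 − 3/50·(0.991600))/(1+3/50) = 9749/10000 ≈ 0.974900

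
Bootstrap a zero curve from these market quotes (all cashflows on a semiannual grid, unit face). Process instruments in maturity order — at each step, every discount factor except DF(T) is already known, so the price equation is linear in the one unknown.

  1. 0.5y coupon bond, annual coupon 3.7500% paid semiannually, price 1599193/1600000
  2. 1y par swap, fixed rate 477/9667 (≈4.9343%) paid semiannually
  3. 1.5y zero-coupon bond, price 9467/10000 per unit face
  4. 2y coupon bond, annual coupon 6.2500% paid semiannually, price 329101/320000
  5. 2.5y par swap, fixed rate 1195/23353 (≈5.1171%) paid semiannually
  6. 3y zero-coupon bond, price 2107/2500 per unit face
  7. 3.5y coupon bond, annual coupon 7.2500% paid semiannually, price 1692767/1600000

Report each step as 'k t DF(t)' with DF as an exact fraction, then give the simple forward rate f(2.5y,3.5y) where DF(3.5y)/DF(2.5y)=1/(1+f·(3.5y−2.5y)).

step 1 [0.5y] bond c/2=3/160: DF=(1599193/1600000 − 3/160·(0))/(1+3/160) = 9811/10000 ≈ 0.981100
step 2 [1y] swap r/2=477/19334: DF=(1 − 477/19334·(0.981100))/(1+477/19334) = 9523/10000 ≈ 0.952300
step 3 [1.5y] zero: DF = P = 9467/10000 ≈ 0.946700
step 4 [2y] bond c/2=1/32: DF=(329101/320000 − 1/32·(0.981100+0.952300+0.946700))/(1+1/32) = 91/100 ≈ 0.910000
step 5 [2.5y] swap r/2=1195/46706: DF=(1 − 1195/46706·(0.981100+0.952300+0.946700+0.910000))/(1+1195/46706) = 1761/2000 ≈ 0.880500
step 6 [3y] zero: DF = P = 2107/2500 ≈ 0.842800
step 7 [3.5y] bond c/2=29/800: DF=(1692767/1600000 − 29/800·(0.981100+0.952300+0.946700+0.910000+0.880500+0.842800))/(1+29/800) = 8281/10000 ≈ 0.828100

1 1/2 9811/10000
2 1 9523/10000
3 3/2 9467/10000
4 2 91/100
5 5/2 1761/2000
6 3 2107/2500
7 7/2 8281/10000
f(2.5y,3.5y) = ((1761/2000)/(8281/10000) − 1)/(1) = 524/8281 ≈ 6.3277%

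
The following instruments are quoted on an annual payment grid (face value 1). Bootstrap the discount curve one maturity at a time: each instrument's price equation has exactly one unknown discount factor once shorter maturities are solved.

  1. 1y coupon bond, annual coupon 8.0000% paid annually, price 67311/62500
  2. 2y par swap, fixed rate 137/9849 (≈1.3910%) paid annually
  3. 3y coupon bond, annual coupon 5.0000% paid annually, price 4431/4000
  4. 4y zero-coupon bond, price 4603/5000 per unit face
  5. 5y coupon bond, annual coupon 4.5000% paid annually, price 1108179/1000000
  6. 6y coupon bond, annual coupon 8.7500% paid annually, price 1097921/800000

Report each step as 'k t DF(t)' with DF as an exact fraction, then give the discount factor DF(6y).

1 1 2493/2500
2 2 4863/5000
3 3 2403/2500
4 4 4603/5000
5 5 4473/5000
6 6 8801/10000
DF(6y) = 8801/10000 ≈ 0.880100

step 1 [1y] bond c/1=2/25: DF=(67311/62500 − 2/25·(0))/(1+2/25) = 2493/2500 ≈ 0.997200
step 2 [2y] swap r/1=137/9849: DF=(1 − 137/9849·(0.997200))/(1+137/9849) = 4863/5000 ≈ 0.972600
step 3 [3y] bond c/1=1/20: DF=(4431/4000 − 1/20·(0.997200+0.972600))/(1+1/20) = 2403/2500 ≈ 0.961200
step 4 [4y] zero: DF = P = 4603/5000 ≈ 0.920600
step 5 [5y] bond c/1=9/200: DF=(1108179/1000000 − 9/200·(0.997200+0.972600+0.961200+0.920600))/(1+9/200) = 4473/5000 ≈ 0.894600
step 6 [6y] bond c/1=7/80: DF=(1097921/800000 − 7/80·(0.997200+0.972600+0.961200+0.920600+0.894600))/(1+7/80) = 8801/10000 ≈ 0.880100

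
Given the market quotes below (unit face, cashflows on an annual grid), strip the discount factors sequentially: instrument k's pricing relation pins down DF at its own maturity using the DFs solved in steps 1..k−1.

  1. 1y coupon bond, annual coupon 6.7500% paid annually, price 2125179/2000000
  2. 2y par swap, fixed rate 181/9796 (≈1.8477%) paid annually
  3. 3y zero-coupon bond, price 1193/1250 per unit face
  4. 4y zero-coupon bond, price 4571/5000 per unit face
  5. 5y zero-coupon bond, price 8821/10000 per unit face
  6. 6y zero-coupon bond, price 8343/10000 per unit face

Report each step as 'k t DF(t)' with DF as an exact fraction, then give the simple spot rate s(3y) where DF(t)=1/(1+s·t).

step 1 [1y] bond c/1=27/400: DF=(2125179/2000000 − 27/400·(0))/(1+27/400) = 4977/5000 ≈ 0.995400
step 2 [2y] swap r/1=181/9796: DF=(1 − 181/9796·(0.995400))/(1+181/9796) = 4819/5000 ≈ 0.963800
step 3 [3y] zero: DF = P = 1193/1250 ≈ 0.954400
step 4 [4y] zero: DF = P = 4571/5000 ≈ 0.914200
step 5 [5y] zero: DF = P = 8821/10000 ≈ 0.882100
step 6 [6y] zero: DF = P = 8343/10000 ≈ 0.834300

1 1 4977/5000
2 2 4819/5000
3 3 1193/1250
4 4 4571/5000
5 5 8821/10000
6 6 8343/10000
s(3y) = (1/(1193/1250) − 1)/(3) = 19/1193 ≈ 1.5926%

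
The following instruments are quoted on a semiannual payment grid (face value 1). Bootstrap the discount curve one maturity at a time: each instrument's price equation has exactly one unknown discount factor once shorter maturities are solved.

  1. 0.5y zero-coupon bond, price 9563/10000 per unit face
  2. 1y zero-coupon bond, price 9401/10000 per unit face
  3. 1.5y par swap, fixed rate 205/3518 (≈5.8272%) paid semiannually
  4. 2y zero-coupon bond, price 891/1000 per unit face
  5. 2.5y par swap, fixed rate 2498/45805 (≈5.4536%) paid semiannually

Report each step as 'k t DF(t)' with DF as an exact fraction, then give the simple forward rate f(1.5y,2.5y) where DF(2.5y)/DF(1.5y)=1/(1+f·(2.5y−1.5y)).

step 1 [0.5y] zero: DF = P = 9563/10000 ≈ 0.956300
step 2 [1y] zero: DF = P = 9401/10000 ≈ 0.940100
step 3 [1.5y] swap r/2=205/7036: DF=(1 − 205/7036·(0.956300+0.940100))/(1+205/7036) = 459/500 ≈ 0.918000
step 4 [2y] zero: DF = P = 891/1000 ≈ 0.891000
step 5 [2.5y] swap r/2=1249/45805: DF=(1 − 1249/45805·(0.956300+0.940100+0.918000+0.891000))/(1+1249/45805) = 8751/10000 ≈ 0.875100

1 1/2 9563/10000
2 1 9401/10000
3 3/2 459/500
4 2 891/1000
5 5/2 8751/10000
f(1.5y,2.5y) = ((459/500)/(8751/10000) − 1)/(1) = 143/2917 ≈ 4.9023%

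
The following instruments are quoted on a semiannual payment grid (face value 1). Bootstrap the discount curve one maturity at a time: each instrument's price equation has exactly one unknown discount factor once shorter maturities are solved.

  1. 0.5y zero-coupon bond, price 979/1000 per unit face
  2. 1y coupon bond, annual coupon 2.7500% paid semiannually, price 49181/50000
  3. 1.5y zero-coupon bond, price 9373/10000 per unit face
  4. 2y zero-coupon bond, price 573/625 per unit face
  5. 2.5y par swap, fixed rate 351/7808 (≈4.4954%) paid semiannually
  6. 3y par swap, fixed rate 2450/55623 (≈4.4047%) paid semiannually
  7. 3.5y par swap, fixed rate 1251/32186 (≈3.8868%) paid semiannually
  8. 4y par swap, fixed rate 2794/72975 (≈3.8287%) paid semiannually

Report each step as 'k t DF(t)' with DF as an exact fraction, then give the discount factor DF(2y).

step 1 [0.5y] zero: DF = P = 979/1000 ≈ 0.979000
step 2 [1y] bond c/2=11/800: DF=(49181/50000 − 11/800·(0.979000))/(1+11/800) = 957/1000 ≈ 0.957000
step 3 [1.5y] zero: DF = P = 9373/10000 ≈ 0.937300
step 4 [2y] zero: DF = P = 573/625 ≈ 0.916800
step 5 [2.5y] swap r/2=351/15616: DF=(1 − 351/15616·(0.979000+0.957000+0.937300+0.916800))/(1+351/15616) = 8947/10000 ≈ 0.894700
step 6 [3y] swap r/2=1225/55623: DF=(1 − 1225/55623·(0.979000+0.957000+0.937300+0.916800+0.894700))/(1+1225/55623) = 351/400 ≈ 0.877500
step 7 [3.5y] swap r/2=1251/64372: DF=(1 − 1251/64372·(0.979000+0.957000+0.937300+0.916800+0.894700+0.877500))/(1+1251/64372) = 8749/10000 ≈ 0.874900
step 8 [4y] swap r/2=1397/72975: DF=(1 − 1397/72975·(0.979000+0.957000+0.937300+0.916800+0.894700+0.877500+0.874900))/(1+1397/72975) = 8603/10000 ≈ 0.860300

1 1/2 979/1000
2 1 957/1000
3 3/2 9373/10000
4 2 573/625
5 5/2 8947/10000
6 3 351/400
7 7/2 8749/10000
8 4 8603/10000
DF(2y) = 573/625 ≈ 0.916800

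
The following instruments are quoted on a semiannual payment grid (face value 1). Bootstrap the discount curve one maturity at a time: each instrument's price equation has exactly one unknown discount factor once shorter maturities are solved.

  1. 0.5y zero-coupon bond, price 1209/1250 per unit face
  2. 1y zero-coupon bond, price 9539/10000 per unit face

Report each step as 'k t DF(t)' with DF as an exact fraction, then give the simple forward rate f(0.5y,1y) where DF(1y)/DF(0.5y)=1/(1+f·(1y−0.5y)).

step 1 [0.5y] zero: DF = P = 1209/1250 ≈ 0.967200
step 2 [1y] zero: DF = P = 9539/10000 ≈ 0.953900

1 1/2 1209/1250
2 1 9539/10000
f(0.5y,1y) = ((1209/1250)/(9539/10000) − 1)/(1/2) = 266/9539 ≈ 2.7886%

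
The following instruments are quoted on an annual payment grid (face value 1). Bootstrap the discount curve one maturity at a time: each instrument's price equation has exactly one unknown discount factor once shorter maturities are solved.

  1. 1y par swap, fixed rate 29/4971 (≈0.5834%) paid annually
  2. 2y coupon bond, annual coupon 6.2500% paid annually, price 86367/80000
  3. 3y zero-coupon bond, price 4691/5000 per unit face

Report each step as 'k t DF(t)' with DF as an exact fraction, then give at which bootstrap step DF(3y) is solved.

step 1 [1y] swap r/1=29/4971: DF=(1 − 29/4971·(0))/(1+29/4971) = 4971/5000 ≈ 0.994200
step 2 [2y] bond c/1=1/16: DF=(86367/80000 − 1/16·(0.994200))/(1+1/16) = 1197/1250 ≈ 0.957600
step 3 [3y] zero: DF = P = 4691/5000 ≈ 0.938200

1 1 4971/5000
2 2 1197/1250
3 3 4691/5000
DF(3y) is solved at step 3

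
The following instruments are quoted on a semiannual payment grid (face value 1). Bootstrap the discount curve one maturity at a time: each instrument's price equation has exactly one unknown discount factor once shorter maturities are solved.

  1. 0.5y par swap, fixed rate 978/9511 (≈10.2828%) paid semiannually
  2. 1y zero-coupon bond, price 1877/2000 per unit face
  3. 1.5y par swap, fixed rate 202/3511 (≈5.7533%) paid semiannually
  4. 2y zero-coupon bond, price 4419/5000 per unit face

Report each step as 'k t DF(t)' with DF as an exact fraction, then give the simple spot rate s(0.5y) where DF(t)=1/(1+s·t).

1 1/2 9511/10000
2 1 1877/2000
3 3/2 1149/1250
4 2 4419/5000
s(0.5y) = (1/(9511/10000) − 1)/(1/2) = 978/9511 ≈ 10.2828%

step 1 [0.5y] swap r/2=489/9511: DF=(1 − 489/9511·(0))/(1+489/9511) = 9511/10000 ≈ 0.951100
step 2 [1y] zero: DF = P = 1877/2000 ≈ 0.938500
step 3 [1.5y] swap r/2=101/3511: DF=(1 − 101/3511·(0.951100+0.938500))/(1+101/3511) = 1149/1250 ≈ 0.919200
step 4 [2y] zero: DF = P = 4419/5000 ≈ 0.883800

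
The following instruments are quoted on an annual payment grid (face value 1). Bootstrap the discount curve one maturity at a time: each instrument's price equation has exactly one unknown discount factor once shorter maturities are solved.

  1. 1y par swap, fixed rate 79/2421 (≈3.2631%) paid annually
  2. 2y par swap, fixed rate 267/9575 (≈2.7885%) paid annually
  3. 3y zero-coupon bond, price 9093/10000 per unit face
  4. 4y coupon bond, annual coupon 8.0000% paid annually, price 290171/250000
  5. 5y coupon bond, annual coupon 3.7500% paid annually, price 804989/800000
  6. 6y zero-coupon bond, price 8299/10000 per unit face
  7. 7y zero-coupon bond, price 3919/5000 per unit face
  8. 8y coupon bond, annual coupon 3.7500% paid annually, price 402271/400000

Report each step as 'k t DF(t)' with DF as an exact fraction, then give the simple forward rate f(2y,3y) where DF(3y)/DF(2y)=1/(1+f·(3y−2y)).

1 1 2421/2500
2 2 4733/5000
3 3 9093/10000
4 4 1731/2000
5 5 1673/2000
6 6 8299/10000
7 7 3919/5000
8 8 3737/5000
f(2y,3y) = ((4733/5000)/(9093/10000) − 1)/(1) = 373/9093 ≈ 4.1021%

step 1 [1y] swap r/1=79/2421: DF=(1 − 79/2421·(0))/(1+79/2421) = 2421/2500 ≈ 0.968400
step 2 [2y] swap r/1=267/9575: DF=(1 − 267/9575·(0.968400))/(1+267/9575) = 4733/5000 ≈ 0.946600
step 3 [3y] zero: DF = P = 9093/10000 ≈ 0.909300
step 4 [4y] bond c/1=2/25: DF=(290171/250000 − 2/25·(0.968400+0.946600+0.909300))/(1+2/25) = 1731/2000 ≈ 0.865500
step 5 [5y] bond c/1=3/80: DF=(804989/800000 − 3/80·(0.968400+0.946600+0.909300+0.865500))/(1+3/80) = 1673/2000 ≈ 0.836500
step 6 [6y] zero: DF = P = 8299/10000 ≈ 0.829900
step 7 [7y] zero: DF = P = 3919/5000 ≈ 0.783800
step 8 [8y] bond c/1=3/80: DF=(402271/400000 − 3/80·(0.968400+0.946600+0.909300+0.865500+0.836500+0.829900+0.783800))/(1+3/80) = 3737/5000 ≈ 0.747400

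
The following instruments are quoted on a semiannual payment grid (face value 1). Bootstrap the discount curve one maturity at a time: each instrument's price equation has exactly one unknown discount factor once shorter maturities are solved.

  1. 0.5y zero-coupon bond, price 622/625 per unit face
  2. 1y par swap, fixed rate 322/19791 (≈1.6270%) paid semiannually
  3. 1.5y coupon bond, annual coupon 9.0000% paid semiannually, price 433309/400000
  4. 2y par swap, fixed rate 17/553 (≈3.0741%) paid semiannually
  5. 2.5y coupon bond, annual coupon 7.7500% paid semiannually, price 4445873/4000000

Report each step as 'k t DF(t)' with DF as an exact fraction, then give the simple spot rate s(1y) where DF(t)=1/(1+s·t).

1 1/2 622/625
2 1 9839/10000
3 3/2 4757/5000
4 2 1881/2000
5 5/2 1157/1250
s(1y) = (1/(9839/10000) − 1)/(1) = 161/9839 ≈ 1.6363%

step 1 [0.5y] zero: DF = P = 622/625 ≈ 0.995200
step 2 [1y] swap r/2=161/19791: DF=(1 − 161/19791·(0.995200))/(1+161/19791) = 9839/10000 ≈ 0.983900
step 3 [1.5y] bond c/2=9/200: DF=(433309/400000 − 9/200·(0.995200+0.983900))/(1+9/200) = 4757/5000 ≈ 0.951400
step 4 [2y] swap r/2=17/1106: DF=(1 − 17/1106·(0.995200+0.983900+0.951400))/(1+17/1106) = 1881/2000 ≈ 0.940500
step 5 [2.5y] bond c/2=31/800: DF=(4445873/4000000 − 31/800·(0.995200+0.983900+0.951400+0.940500))/(1+31/800) = 1157/1250 ≈ 0.925600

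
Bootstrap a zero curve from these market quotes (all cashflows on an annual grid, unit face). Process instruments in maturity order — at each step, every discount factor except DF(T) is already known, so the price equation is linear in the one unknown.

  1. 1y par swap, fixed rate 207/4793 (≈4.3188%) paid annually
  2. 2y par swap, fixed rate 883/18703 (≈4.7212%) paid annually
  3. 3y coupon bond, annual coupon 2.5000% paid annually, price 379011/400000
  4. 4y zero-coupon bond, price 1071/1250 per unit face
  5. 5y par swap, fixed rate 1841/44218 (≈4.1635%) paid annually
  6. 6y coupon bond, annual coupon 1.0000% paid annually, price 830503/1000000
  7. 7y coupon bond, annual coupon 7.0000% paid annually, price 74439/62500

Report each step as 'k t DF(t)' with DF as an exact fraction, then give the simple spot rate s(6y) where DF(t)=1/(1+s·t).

1 1 4793/5000
2 2 9117/10000
3 3 2197/2500
4 4 1071/1250
5 5 8159/10000
6 6 1557/2000
7 7 7729/10000
s(6y) = (1/(1557/2000) − 1)/(6) = 443/9342 ≈ 4.7420%

step 1 [1y] swap r/1=207/4793: DF=(1 − 207/4793·(0))/(1+207/4793) = 4793/5000 ≈ 0.958600
step 2 [2y] swap r/1=883/18703: DF=(1 − 883/18703·(0.958600))/(1+883/18703) = 9117/10000 ≈ 0.911700
step 3 [3y] bond c/1=1/40: DF=(379011/400000 − 1/40·(0.958600+0.911700))/(1+1/40) = 2197/2500 ≈ 0.878800
step 4 [4y] zero: DF = P = 1071/1250 ≈ 0.856800
step 5 [5y] swap r/1=1841/44218: DF=(1 − 1841/44218·(0.958600+0.911700+0.878800+0.856800))/(1+1841/44218) = 8159/10000 ≈ 0.815900
step 6 [6y] bond c/1=1/100: DF=(830503/1000000 − 1/100·(0.958600+0.911700+0.878800+0.856800+0.815900))/(1+1/100) = 1557/2000 ≈ 0.778500
step 7 [7y] bond c/1=7/100: DF=(74439/62500 − 7/100·(0.958600+0.911700+0.878800+0.856800+0.815900+0.778500))/(1+7/100) = 7729/10000 ≈ 0.772900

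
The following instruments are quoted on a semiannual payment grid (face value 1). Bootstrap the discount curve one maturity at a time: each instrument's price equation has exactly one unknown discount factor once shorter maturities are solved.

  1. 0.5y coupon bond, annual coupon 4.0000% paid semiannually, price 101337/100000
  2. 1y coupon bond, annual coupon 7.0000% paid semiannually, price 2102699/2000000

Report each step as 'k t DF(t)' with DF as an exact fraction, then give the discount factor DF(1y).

1 1/2 1987/2000
2 1 4911/5000
DF(1y) = 4911/5000 ≈ 0.982200

step 1 [0.5y] bond c/2=1/50: DF=(101337/100000 − 1/50·(0))/(1+1/50) = 1987/2000 ≈ 0.993500
step 2 [1y] bond c/2=7/200: DF=(2102699/2000000 − 7/200·(0.993500))/(1+7/200) = 4911/5000 ≈ 0.982200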